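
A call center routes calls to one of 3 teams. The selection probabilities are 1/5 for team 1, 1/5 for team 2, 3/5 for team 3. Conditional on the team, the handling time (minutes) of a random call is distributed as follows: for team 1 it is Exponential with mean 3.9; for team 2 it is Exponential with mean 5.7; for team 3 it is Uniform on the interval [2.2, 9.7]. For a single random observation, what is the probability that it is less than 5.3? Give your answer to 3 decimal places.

0.518

Conditional on each team, P(X < 5.3): 1: 0.743076; 2: 0.605377; 3: 0.413333.
By total probability, P(X < 5.3) = 0.2·0.743076 + 0.2·0.605377 + 0.6·0.413333 = 0.517691.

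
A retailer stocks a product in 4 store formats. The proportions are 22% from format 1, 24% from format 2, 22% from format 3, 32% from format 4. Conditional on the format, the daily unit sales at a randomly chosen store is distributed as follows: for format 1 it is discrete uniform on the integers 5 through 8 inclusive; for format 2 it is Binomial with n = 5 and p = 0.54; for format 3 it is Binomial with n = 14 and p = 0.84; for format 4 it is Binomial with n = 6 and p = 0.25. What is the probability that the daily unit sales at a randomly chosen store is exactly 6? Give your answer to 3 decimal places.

0.055

Conditional on each format, P(X = 6): 1: 0.25; 2: 0; 3: 0.000453097; 4: 0.000244141.
By total probability, P(X = 6) = 0.22·0.25 + 0.24·0 + 0.22·0.000453097 + 0.32·0.000244141 = 0.0551778.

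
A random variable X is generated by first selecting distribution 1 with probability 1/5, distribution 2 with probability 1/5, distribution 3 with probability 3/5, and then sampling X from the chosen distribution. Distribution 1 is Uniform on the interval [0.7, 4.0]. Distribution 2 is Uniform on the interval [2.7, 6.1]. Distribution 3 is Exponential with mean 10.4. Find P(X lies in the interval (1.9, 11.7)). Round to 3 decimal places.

Conditional on each component, P(1.9 < X < 11.7): 1: 0.636364; 2: 1; 3: 0.508372.
By total probability, P(1.9 < X < 11.7) = 0.2·0.636364 + 0.2·1 + 0.6·0.508372 = 0.632296.

0.632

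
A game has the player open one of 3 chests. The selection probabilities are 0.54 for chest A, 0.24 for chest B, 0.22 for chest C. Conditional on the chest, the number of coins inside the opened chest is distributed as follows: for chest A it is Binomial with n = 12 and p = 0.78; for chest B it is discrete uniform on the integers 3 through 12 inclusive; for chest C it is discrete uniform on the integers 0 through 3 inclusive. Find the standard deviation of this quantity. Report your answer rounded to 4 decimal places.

3.6132

Per component, A: μ=9.36, E[X²]=89.6688; B: μ=7.5, E[X²]=64.5; C: μ=1.5, E[X²]=3.5.
E[X] = 0.54·9.36 + 0.24·7.5 + 0.22·1.5 = 7.1844.
E[X²] = 0.54·89.6688 + 0.24·64.5 + 0.22·3.5 = 64.6712.
Var(X) = E[X²] − (E[X])² = 64.6712 − 51.6156 = 13.0555.
SD(X) = √13.0555 = 3.61325.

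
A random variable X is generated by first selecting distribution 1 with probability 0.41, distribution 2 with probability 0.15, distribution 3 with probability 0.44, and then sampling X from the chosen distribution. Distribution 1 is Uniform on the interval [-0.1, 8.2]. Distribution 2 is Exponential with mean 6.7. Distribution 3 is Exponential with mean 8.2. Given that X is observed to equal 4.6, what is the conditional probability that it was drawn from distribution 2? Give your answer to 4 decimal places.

0.1234

Likelihoods f(4.6 | ·): 1: 0.120482; 2: 0.0751195; 3: 0.0695917.
Posterior ∝ prior × likelihood. Numerator for 2: 0.15·0.0751195 = 0.0112679.
Normalizing constant: 0.41·0.120482 + 0.15·0.0751195 + 0.44·0.0695917 = 0.0912859.
P(2 | observation) = 0.0112679 / 0.0912859 = 0.123436.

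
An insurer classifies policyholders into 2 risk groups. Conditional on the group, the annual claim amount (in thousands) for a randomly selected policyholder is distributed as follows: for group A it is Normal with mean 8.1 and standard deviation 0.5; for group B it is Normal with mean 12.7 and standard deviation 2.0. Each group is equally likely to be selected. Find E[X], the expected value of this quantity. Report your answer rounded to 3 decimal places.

10.400

Component means — A: 8.1; B: 12.7.
E[X] = 0.5·8.1 + 0.5·12.7 = 10.4.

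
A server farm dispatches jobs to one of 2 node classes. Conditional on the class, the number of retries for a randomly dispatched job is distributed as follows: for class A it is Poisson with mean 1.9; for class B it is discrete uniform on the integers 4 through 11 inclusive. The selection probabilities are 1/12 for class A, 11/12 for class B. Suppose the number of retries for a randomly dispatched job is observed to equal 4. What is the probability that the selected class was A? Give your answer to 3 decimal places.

Likelihoods P(X=4 | ·): A: 0.0812164; B: 0.125.
Posterior ∝ prior × likelihood. Numerator for A: 0.0833333·0.0812164 = 0.00676803.
Normalizing constant: 0.0833333·0.0812164 + 0.916667·0.125 = 0.121351.
P(A | observation) = 0.00676803 / 0.121351 = 0.0557722.

0.056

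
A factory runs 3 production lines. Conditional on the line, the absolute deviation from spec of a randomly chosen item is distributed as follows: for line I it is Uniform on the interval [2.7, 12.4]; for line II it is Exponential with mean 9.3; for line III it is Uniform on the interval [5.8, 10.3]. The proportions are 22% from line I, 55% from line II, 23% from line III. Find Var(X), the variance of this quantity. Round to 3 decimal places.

50.263

Per component, I: μ=7.55, E[X²]=64.8433; II: μ=9.3, E[X²]=172.98; III: μ=8.05, E[X²]=66.49.
E[X] = 0.22·7.55 + 0.55·9.3 + 0.23·8.05 = 8.6275.
E[X²] = 0.22·64.8433 + 0.55·172.98 + 0.23·66.49 = 124.697.
Var(X) = E[X²] − (E[X])² = 124.697 − 74.4338 = 50.2635.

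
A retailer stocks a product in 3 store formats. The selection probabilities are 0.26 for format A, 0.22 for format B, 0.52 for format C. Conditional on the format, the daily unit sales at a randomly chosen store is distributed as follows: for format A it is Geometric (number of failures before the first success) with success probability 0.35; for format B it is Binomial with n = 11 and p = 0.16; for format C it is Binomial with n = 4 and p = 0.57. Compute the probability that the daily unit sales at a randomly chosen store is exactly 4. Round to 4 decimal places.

Conditional on each format, P(X = 4): A: 0.0624772; B: 0.0638188; C: 0.10556.
By total probability, P(X = 4) = 0.26·0.0624772 + 0.22·0.0638188 + 0.52·0.10556 = 0.0851754.

0.0852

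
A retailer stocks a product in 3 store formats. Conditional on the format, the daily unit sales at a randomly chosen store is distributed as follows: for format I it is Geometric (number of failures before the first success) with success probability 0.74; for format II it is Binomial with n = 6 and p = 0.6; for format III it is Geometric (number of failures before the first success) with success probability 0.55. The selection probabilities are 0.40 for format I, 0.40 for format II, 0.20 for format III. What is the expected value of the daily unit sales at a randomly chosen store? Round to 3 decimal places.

Component means — I: 0.351351; II: 3.6; III: 0.818182.
E[X] = 0.4·0.351351 + 0.4·3.6 + 0.2·0.818182 = 1.74418.

1.744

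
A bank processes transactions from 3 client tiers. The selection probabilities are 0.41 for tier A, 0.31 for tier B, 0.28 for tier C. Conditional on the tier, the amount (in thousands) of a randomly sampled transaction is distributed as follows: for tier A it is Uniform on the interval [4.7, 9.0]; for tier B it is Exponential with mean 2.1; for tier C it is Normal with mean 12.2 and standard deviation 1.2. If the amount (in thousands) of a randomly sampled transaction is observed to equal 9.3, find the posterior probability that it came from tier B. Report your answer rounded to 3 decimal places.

0.260

Likelihoods f(9.3 | ·): A: 0; B: 0.00568168; C: 0.0179279.
Posterior ∝ prior × likelihood. Numerator for B: 0.31·0.00568168 = 0.00176132.
Normalizing constant: 0.41·0 + 0.31·0.00568168 + 0.28·0.0179279 = 0.00678112.
P(B | observation) = 0.00176132 / 0.00678112 = 0.259739.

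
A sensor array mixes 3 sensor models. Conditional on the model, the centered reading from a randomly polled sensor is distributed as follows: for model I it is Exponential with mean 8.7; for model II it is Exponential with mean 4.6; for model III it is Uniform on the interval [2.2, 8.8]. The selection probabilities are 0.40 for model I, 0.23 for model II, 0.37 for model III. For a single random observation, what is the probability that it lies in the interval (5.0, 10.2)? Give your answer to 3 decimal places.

0.367

Conditional on each model, P(5.0 < X < 10.2): I: 0.253248; II: 0.228349; III: 0.575758.
By total probability, P(5.0 < X < 10.2) = 0.4·0.253248 + 0.23·0.228349 + 0.37·0.575758 = 0.36685.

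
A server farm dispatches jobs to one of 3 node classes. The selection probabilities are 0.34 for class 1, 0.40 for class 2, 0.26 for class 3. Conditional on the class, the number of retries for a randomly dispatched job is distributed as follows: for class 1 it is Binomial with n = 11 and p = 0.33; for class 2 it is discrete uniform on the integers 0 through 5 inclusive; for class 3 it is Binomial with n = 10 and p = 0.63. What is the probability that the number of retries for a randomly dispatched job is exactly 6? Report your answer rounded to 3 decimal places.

0.091

Conditional on each class, P(X = 6): 1: 0.0805563; 2: 0; 3: 0.246076.
By total probability, P(X = 6) = 0.34·0.0805563 + 0.4·0 + 0.26·0.246076 = 0.0913689.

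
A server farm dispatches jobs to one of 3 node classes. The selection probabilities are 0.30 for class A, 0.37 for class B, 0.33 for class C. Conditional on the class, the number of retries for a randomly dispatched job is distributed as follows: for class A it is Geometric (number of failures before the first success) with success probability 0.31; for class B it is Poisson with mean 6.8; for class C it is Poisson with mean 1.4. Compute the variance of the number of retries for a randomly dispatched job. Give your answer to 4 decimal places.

11.0824

Per component, A: μ=2.22581, E[X²]=12.1342; B: μ=6.8, E[X²]=53.04; C: μ=1.4, E[X²]=3.36.
E[X] = 0.3·2.22581 + 0.37·6.8 + 0.33·1.4 = 3.64574.
E[X²] = 0.3·12.1342 + 0.37·53.04 + 0.33·3.36 = 24.3739.
Var(X) = E[X²] − (E[X])² = 24.3739 − 13.2914 = 11.0824.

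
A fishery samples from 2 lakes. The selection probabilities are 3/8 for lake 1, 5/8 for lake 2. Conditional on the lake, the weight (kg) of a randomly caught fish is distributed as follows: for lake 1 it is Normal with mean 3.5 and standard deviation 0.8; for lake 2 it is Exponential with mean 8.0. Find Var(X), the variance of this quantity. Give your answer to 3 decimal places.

44.986

Per component, 1: μ=3.5, E[X²]=12.89; 2: μ=8, E[X²]=128.
E[X] = 0.375·3.5 + 0.625·8 = 6.3125.
E[X²] = 0.375·12.89 + 0.625·128 = 84.8337.
Var(X) = E[X²] − (E[X])² = 84.8337 − 39.8477 = 44.9861.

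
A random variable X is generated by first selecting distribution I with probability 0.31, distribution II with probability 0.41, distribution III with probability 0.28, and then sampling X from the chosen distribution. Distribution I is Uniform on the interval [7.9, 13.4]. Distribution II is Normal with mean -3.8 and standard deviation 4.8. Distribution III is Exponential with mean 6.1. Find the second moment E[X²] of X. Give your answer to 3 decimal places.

For each component E[X²] = Var + (mean)², giving I: 115.943; II: 37.48; III: 74.42.
Overall E[X²] = 0.31·115.943 + 0.41·37.48 + 0.28·74.42 = 72.1468.

72.147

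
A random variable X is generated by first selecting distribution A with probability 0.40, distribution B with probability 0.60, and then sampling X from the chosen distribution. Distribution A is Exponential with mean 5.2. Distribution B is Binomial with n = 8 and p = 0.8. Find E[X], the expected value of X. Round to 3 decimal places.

Component means — A: 5.2; B: 6.4.
E[X] = 0.4·5.2 + 0.6·6.4 = 5.92.

5.920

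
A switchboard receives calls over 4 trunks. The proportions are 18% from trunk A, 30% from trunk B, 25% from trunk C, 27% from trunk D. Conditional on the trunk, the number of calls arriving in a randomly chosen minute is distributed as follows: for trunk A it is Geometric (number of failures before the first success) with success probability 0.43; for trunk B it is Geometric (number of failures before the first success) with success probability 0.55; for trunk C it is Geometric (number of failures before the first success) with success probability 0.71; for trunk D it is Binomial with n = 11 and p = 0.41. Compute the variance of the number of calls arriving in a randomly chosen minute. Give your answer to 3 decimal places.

Per component, A: μ=1.32558, E[X²]=4.83991; B: μ=0.818182, E[X²]=2.15702; C: μ=0.408451, E[X²]=0.742115; D: μ=4.51, E[X²]=23.001.
E[X] = 0.18·1.32558 + 0.3·0.818182 + 0.25·0.408451 + 0.27·4.51 = 1.80387.
E[X²] = 0.18·4.83991 + 0.3·2.15702 + 0.25·0.742115 + 0.27·23.001 = 7.91409.
Var(X) = E[X²] − (E[X])² = 7.91409 − 3.25395 = 4.66014.

4.660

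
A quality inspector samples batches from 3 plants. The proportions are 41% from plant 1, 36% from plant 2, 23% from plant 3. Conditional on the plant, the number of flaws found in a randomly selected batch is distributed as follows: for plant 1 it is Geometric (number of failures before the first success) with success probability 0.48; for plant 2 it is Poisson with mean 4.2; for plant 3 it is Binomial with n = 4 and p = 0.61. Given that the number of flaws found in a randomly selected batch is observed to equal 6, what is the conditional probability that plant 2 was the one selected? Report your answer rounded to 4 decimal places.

Likelihoods P(X=6 | ·): 1: 0.00948989; 2: 0.114321; 3: 0.
Posterior ∝ prior × likelihood. Numerator for 2: 0.36·0.114321 = 0.0411556.
Normalizing constant: 0.41·0.00948989 + 0.36·0.114321 + 0.23·0 = 0.0450465.
P(2 | observation) = 0.0411556 / 0.0450465 = 0.913626.

0.9136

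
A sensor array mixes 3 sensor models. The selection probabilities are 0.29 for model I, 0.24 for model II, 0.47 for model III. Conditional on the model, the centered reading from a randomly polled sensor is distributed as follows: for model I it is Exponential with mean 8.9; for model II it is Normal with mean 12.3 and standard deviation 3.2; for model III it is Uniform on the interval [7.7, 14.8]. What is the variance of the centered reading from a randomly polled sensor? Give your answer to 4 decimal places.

29.0845

Per component, I: μ=8.9, E[X²]=158.42; II: μ=12.3, E[X²]=161.53; III: μ=11.25, E[X²]=130.763.
E[X] = 0.29·8.9 + 0.24·12.3 + 0.47·11.25 = 10.8205.
E[X²] = 0.29·158.42 + 0.24·161.53 + 0.47·130.763 = 146.168.
Var(X) = E[X²] − (E[X])² = 146.168 − 117.083 = 29.0845.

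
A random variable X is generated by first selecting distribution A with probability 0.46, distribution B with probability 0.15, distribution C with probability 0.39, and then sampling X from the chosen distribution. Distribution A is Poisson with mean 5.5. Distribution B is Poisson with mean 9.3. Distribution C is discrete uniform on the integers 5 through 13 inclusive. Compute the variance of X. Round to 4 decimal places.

Per component, A: μ=5.5, E[X²]=35.75; B: μ=9.3, E[X²]=95.79; C: μ=9, E[X²]=87.6667.
E[X] = 0.46·5.5 + 0.15·9.3 + 0.39·9 = 7.435.
E[X²] = 0.46·35.75 + 0.15·95.79 + 0.39·87.6667 = 65.0035.
Var(X) = E[X²] − (E[X])² = 65.0035 − 55.2792 = 9.72427.

9.7243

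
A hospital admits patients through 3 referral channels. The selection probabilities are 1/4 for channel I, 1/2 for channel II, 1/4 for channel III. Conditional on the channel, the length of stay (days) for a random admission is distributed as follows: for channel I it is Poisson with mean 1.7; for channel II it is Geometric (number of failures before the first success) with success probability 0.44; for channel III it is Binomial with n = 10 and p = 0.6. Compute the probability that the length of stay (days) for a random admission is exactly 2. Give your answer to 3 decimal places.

Conditional on each channel, P(X = 2): I: 0.263978; II: 0.137984; III: 0.0106168.
By total probability, P(X = 2) = 0.25·0.263978 + 0.5·0.137984 + 0.25·0.0106168 = 0.137641.

0.138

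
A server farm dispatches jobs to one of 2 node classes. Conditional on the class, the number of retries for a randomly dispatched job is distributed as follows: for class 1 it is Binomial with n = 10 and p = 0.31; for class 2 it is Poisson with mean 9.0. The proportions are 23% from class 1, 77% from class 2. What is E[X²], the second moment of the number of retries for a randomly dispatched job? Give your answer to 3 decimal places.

72.002

For each component E[X²] = Var + (mean)², giving 1: 11.749; 2: 90.
Overall E[X²] = 0.23·11.749 + 0.77·90 = 72.0023.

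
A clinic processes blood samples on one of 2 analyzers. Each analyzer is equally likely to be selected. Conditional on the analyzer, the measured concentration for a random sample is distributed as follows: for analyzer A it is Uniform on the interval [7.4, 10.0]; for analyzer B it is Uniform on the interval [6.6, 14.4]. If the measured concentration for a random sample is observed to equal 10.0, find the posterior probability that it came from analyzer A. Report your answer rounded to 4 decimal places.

Likelihoods f(10.0 | ·): A: 0.384615; B: 0.128205.
Posterior ∝ prior × likelihood. Numerator for A: 0.5·0.384615 = 0.192308.
Normalizing constant: 0.5·0.384615 + 0.5·0.128205 = 0.25641.
P(A | observation) = 0.192308 / 0.25641 = 0.75.

0.7500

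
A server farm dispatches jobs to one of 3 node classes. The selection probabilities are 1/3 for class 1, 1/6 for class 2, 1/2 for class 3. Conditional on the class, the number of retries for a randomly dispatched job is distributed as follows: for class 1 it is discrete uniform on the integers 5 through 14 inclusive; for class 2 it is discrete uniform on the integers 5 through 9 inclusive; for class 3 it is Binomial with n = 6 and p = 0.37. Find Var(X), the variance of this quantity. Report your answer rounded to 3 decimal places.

14.867

Per component, 1: μ=9.5, E[X²]=98.5; 2: μ=7, E[X²]=51; 3: μ=2.22, E[X²]=6.327.
E[X] = 0.333333·9.5 + 0.166667·7 + 0.5·2.22 = 5.44333.
E[X²] = 0.333333·98.5 + 0.166667·51 + 0.5·6.327 = 44.4968.
Var(X) = E[X²] − (E[X])² = 44.4968 − 29.6299 = 14.867.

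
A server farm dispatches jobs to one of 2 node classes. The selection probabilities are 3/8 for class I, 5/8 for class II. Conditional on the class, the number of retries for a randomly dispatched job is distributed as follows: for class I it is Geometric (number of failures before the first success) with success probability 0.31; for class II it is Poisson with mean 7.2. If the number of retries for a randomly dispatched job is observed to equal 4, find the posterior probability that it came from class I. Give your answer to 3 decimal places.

0.335

Likelihoods P(X=4 | ·): I: 0.0702681; II: 0.0835985.
Posterior ∝ prior × likelihood. Numerator for I: 0.375·0.0702681 = 0.0263505.
Normalizing constant: 0.375·0.0702681 + 0.625·0.0835985 = 0.0785996.
P(I | observation) = 0.0263505 / 0.0785996 = 0.33525.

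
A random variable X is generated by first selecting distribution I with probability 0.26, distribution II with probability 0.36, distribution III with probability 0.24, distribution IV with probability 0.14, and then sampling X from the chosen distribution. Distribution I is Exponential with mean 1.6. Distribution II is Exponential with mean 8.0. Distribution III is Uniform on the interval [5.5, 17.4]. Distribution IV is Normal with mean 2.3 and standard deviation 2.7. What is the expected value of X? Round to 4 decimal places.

6.3660

Component means — I: 1.6; II: 8; III: 11.45; IV: 2.3.
E[X] = 0.26·1.6 + 0.36·8 + 0.24·11.45 + 0.14·2.3 = 6.366.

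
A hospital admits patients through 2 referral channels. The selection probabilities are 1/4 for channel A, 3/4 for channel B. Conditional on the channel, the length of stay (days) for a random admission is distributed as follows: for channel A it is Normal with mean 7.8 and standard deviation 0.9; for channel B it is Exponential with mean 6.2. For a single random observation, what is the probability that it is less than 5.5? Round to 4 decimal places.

Conditional on each channel, P(X < 5.5): A: 0.00530092; B: 0.58815.
By total probability, P(X < 5.5) = 0.25·0.00530092 + 0.75·0.58815 = 0.442438.

0.4424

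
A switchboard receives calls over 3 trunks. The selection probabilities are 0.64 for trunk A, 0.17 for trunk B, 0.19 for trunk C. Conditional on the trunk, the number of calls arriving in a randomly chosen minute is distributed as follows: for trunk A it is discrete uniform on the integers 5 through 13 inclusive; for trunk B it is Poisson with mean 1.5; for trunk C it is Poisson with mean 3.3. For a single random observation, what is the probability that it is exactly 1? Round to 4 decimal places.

0.0800

Conditional on each trunk, P(X = 1): A: 0; B: 0.334695; C: 0.121714.
By total probability, P(X = 1) = 0.64·0 + 0.17·0.334695 + 0.19·0.121714 = 0.0800239.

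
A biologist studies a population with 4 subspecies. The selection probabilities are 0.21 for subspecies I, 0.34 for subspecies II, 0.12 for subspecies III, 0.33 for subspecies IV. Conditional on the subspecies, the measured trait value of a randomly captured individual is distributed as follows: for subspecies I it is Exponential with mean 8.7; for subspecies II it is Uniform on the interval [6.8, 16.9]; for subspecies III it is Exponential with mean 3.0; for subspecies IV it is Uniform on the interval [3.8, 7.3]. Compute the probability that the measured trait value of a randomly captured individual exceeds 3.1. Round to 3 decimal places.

0.860

Conditional on each subspecies, P(X > 3.1): I: 0.700247; II: 1; III: 0.355819; IV: 1.
By total probability, P(X > 3.1) = 0.21·0.700247 + 0.34·1 + 0.12·0.355819 + 0.33·1 = 0.85975.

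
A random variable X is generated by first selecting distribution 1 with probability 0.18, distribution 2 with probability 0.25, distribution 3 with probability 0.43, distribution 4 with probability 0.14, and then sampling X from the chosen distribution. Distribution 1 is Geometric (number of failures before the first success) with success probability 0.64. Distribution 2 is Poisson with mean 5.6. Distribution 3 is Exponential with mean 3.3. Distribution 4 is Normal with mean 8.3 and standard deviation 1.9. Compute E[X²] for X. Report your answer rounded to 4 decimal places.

For each component E[X²] = Var + (mean)², giving 1: 1.19531; 2: 36.96; 3: 21.78; 4: 72.5.
Overall E[X²] = 0.18·1.19531 + 0.25·36.96 + 0.43·21.78 + 0.14·72.5 = 28.9706.

28.9706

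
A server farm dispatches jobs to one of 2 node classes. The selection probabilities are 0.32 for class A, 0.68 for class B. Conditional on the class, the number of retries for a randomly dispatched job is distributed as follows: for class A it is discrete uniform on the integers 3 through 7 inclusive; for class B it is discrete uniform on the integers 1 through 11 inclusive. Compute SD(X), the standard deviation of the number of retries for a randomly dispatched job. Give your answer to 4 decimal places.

2.7672

Per component, A: μ=5, E[X²]=27; B: μ=6, E[X²]=46.
E[X] = 0.32·5 + 0.68·6 = 5.68.
E[X²] = 0.32·27 + 0.68·46 = 39.92.
Var(X) = E[X²] − (E[X])² = 39.92 − 32.2624 = 7.6576.
SD(X) = √7.6576 = 2.76724.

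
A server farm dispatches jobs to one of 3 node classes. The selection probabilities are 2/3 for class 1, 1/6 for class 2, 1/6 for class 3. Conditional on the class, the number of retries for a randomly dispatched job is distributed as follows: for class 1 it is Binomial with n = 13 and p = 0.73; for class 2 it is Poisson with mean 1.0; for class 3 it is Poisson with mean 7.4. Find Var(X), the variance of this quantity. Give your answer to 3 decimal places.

12.740

Per component, 1: μ=9.49, E[X²]=92.6224; 2: μ=1, E[X²]=2; 3: μ=7.4, E[X²]=62.16.
E[X] = 0.666667·9.49 + 0.166667·1 + 0.166667·7.4 = 7.72667.
E[X²] = 0.666667·92.6224 + 0.166667·2 + 0.166667·62.16 = 72.4416.
Var(X) = E[X²] − (E[X])² = 72.4416 − 59.7014 = 12.7402.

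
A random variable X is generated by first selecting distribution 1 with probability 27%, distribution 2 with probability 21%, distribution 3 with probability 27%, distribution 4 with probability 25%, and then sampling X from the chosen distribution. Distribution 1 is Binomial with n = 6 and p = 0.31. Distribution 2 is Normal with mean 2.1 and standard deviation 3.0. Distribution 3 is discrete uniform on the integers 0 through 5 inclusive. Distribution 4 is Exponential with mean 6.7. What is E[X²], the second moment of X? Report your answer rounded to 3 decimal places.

For each component E[X²] = Var + (mean)², giving 1: 4.743; 2: 13.41; 3: 9.16667; 4: 89.78.
Overall E[X²] = 0.27·4.743 + 0.21·13.41 + 0.27·9.16667 + 0.25·89.78 = 29.0167.

29.017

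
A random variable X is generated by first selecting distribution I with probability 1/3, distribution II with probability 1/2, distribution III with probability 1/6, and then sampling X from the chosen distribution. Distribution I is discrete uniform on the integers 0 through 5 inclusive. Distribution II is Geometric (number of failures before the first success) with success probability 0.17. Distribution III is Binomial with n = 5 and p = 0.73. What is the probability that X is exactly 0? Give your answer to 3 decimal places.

0.141

Conditional on each component, P(X = 0): I: 0.166667; II: 0.17; III: 0.00143489.
By total probability, P(X = 0) = 0.333333·0.166667 + 0.5·0.17 + 0.166667·0.00143489 = 0.140795.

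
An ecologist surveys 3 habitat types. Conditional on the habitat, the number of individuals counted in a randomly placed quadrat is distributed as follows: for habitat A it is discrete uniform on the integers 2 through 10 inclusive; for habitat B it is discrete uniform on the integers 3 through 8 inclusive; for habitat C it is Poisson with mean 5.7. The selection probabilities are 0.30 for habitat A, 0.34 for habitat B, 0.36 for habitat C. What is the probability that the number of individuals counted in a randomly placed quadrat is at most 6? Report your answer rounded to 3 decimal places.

Conditional on each habitat, P(X ≤ 6): A: 0.555556; B: 0.666667; C: 0.654366.
By total probability, P(X ≤ 6) = 0.3·0.555556 + 0.34·0.666667 + 0.36·0.654366 = 0.628905.

0.629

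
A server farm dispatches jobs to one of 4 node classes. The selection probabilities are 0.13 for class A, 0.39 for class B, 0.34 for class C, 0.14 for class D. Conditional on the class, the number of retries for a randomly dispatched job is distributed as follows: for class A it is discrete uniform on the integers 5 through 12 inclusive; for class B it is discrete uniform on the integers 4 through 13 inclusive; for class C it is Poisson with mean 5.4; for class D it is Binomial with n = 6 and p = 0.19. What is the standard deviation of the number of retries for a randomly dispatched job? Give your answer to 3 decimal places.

Per component, A: μ=8.5, E[X²]=77.5; B: μ=8.5, E[X²]=80.5; C: μ=5.4, E[X²]=34.56; D: μ=1.14, E[X²]=2.223.
E[X] = 0.13·8.5 + 0.39·8.5 + 0.34·5.4 + 0.14·1.14 = 6.4156.
E[X²] = 0.13·77.5 + 0.39·80.5 + 0.34·34.56 + 0.14·2.223 = 53.5316.
Var(X) = E[X²] − (E[X])² = 53.5316 − 41.1599 = 12.3717.
SD(X) = √12.3717 = 3.51734.

3.517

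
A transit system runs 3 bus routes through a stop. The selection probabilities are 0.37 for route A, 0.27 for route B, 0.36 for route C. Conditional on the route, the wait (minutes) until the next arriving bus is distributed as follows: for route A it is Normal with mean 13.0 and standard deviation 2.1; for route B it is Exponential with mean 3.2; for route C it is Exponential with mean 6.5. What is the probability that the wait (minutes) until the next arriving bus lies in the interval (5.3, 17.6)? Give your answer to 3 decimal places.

Conditional on each route, P(5.3 < X < 17.6): A: 0.985632; B: 0.186767; C: 0.375779.
By total probability, P(5.3 < X < 17.6) = 0.37·0.985632 + 0.27·0.186767 + 0.36·0.375779 = 0.550391.

0.550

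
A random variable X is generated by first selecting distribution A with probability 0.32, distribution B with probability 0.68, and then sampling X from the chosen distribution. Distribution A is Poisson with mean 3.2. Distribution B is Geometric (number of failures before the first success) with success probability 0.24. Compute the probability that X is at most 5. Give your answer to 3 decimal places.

0.835

Conditional on each component, P(X ≤ 5): A: 0.894592; B: 0.8073.
By total probability, P(X ≤ 5) = 0.32·0.894592 + 0.68·0.8073 = 0.835233.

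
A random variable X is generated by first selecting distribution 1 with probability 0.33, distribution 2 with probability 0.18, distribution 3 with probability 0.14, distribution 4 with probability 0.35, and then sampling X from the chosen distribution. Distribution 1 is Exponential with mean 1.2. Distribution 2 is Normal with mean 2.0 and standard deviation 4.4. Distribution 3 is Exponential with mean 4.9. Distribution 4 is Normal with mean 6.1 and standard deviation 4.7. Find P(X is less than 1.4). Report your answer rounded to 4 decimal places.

Conditional on each component, P(X < 1.4): 1: 0.688597; 2: 0.445767; 3: 0.248523; 4: 0.158655.
By total probability, P(X < 1.4) = 0.33·0.688597 + 0.18·0.445767 + 0.14·0.248523 + 0.35·0.158655 = 0.397797.

0.3978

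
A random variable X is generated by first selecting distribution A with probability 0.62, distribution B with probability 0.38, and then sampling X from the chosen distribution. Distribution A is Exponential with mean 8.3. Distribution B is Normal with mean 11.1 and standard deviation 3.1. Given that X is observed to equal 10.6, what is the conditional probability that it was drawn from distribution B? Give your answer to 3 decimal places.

Likelihoods f(10.6 | ·): A: 0.0335955; B: 0.127028.
Posterior ∝ prior × likelihood. Numerator for B: 0.38·0.127028 = 0.0482706.
Normalizing constant: 0.62·0.0335955 + 0.38·0.127028 = 0.0690998.
P(B | observation) = 0.0482706 / 0.0690998 = 0.698564.

0.699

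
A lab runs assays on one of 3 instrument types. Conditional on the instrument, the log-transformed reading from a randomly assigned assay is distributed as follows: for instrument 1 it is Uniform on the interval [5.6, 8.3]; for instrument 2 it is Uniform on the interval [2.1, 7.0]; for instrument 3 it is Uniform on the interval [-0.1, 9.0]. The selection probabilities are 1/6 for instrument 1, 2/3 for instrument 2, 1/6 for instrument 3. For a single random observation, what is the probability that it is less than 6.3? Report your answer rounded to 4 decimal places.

Conditional on each instrument, P(X < 6.3): 1: 0.259259; 2: 0.857143; 3: 0.703297.
By total probability, P(X < 6.3) = 0.166667·0.259259 + 0.666667·0.857143 + 0.166667·0.703297 = 0.731855.

0.7319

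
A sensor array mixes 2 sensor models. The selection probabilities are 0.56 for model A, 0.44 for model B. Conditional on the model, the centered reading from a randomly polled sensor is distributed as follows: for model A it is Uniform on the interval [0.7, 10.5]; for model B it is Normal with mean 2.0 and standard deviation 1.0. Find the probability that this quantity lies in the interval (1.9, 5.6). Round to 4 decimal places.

Conditional on each model, P(1.9 < X < 5.6): A: 0.377551; B: 0.539669.
By total probability, P(1.9 < X < 5.6) = 0.56·0.377551 + 0.44·0.539669 = 0.448883.

0.4489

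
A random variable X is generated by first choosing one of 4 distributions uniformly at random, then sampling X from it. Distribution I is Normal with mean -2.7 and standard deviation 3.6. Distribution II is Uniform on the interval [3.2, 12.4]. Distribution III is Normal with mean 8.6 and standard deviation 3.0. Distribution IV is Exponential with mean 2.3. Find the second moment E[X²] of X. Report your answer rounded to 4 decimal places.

For each component E[X²] = Var + (mean)², giving I: 20.25; II: 67.8933; III: 82.96; IV: 10.58.
Overall E[X²] = 0.25·20.25 + 0.25·67.8933 + 0.25·82.96 + 0.25·10.58 = 45.4208.

45.4208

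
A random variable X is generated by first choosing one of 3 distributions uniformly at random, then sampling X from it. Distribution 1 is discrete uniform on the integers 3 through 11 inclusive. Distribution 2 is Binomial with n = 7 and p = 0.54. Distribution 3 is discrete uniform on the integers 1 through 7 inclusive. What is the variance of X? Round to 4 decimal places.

Per component, 1: μ=7, E[X²]=55.6667; 2: μ=3.78, E[X²]=16.0272; 3: μ=4, E[X²]=20.
E[X] = 0.333333·7 + 0.333333·3.78 + 0.333333·4 = 4.92667.
E[X²] = 0.333333·55.6667 + 0.333333·16.0272 + 0.333333·20 = 30.5646.
Var(X) = E[X²] − (E[X])² = 30.5646 − 24.272 = 6.29258.

6.2926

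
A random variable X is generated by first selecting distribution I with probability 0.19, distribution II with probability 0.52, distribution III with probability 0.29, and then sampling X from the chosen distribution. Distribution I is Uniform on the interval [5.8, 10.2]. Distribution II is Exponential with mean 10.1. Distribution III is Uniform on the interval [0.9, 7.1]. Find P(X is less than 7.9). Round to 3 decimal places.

Conditional on each component, P(X < 7.9): I: 0.477273; II: 0.542591; III: 1.
By total probability, P(X < 7.9) = 0.19·0.477273 + 0.52·0.542591 + 0.29·1 = 0.662829.

0.663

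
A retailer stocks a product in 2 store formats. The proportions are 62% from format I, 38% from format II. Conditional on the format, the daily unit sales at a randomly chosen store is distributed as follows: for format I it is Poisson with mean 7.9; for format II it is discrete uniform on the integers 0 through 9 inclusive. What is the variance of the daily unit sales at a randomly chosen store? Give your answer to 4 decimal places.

10.7565

Per component, I: μ=7.9, E[X²]=70.31; II: μ=4.5, E[X²]=28.5.
E[X] = 0.62·7.9 + 0.38·4.5 = 6.608.
E[X²] = 0.62·70.31 + 0.38·28.5 = 54.4222.
Var(X) = E[X²] − (E[X])² = 54.4222 − 43.6657 = 10.7565.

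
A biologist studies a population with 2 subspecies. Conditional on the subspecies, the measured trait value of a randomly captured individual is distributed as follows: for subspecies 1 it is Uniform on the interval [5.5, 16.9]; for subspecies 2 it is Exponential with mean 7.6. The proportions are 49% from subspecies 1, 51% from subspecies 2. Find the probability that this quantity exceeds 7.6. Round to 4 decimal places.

Conditional on each subspecies, P(X > 7.6): 1: 0.815789; 2: 0.367879.
By total probability, P(X > 7.6) = 0.49·0.815789 + 0.51·0.367879 = 0.587355.

0.5874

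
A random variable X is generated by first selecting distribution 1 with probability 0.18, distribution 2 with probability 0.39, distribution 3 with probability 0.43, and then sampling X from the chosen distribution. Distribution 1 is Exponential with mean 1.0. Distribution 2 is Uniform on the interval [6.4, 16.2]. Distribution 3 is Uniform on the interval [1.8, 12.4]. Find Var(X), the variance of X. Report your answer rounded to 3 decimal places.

20.613

Per component, 1: μ=1, E[X²]=2; 2: μ=11.3, E[X²]=135.693; 3: μ=7.1, E[X²]=59.7733.
E[X] = 0.18·1 + 0.39·11.3 + 0.43·7.1 = 7.64.
E[X²] = 0.18·2 + 0.39·135.693 + 0.43·59.7733 = 78.9829.
Var(X) = E[X²] − (E[X])² = 78.9829 − 58.3696 = 20.6133.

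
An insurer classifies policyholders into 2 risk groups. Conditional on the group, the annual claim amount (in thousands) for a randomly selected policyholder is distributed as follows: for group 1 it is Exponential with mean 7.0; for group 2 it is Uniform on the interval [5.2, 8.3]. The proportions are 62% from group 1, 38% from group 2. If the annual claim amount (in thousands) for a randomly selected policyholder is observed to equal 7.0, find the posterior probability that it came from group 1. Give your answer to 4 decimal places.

0.2100

Likelihoods f(7.0 | ·): 1: 0.0525542; 2: 0.322581.
Posterior ∝ prior × likelihood. Numerator for 1: 0.62·0.0525542 = 0.0325836.
Normalizing constant: 0.62·0.0525542 + 0.38·0.322581 = 0.155164.
P(1 | observation) = 0.0325836 / 0.155164 = 0.209994.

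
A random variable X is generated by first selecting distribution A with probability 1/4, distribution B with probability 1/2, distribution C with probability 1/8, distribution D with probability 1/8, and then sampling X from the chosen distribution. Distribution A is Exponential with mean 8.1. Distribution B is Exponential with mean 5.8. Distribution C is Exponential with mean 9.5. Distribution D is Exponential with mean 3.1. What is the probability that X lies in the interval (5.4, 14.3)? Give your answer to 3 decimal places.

0.304

Conditional on each component, P(5.4 < X < 14.3): A: 0.342304; B: 0.309181; C: 0.34446; D: 0.165258.
By total probability, P(5.4 < X < 14.3) = 0.25·0.342304 + 0.5·0.309181 + 0.125·0.34446 + 0.125·0.165258 = 0.303881.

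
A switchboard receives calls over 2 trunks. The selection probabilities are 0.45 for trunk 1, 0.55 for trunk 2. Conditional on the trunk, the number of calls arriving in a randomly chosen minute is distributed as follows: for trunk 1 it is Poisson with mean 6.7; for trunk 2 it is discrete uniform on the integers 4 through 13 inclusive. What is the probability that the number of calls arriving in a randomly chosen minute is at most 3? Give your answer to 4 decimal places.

Conditional on each trunk, P(X ≤ 3): 1: 0.098808; 2: 0.
By total probability, P(X ≤ 3) = 0.45·0.098808 + 0.55·0 = 0.0444636.

0.0445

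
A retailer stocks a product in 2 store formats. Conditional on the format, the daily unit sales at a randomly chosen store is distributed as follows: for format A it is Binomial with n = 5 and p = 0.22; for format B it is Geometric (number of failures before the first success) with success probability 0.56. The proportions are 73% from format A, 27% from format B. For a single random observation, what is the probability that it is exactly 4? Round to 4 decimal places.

Conditional on each format, P(X = 4): A: 0.00913598; B: 0.0209893.
By total probability, P(X = 4) = 0.73·0.00913598 + 0.27·0.0209893 = 0.0123364.

0.0123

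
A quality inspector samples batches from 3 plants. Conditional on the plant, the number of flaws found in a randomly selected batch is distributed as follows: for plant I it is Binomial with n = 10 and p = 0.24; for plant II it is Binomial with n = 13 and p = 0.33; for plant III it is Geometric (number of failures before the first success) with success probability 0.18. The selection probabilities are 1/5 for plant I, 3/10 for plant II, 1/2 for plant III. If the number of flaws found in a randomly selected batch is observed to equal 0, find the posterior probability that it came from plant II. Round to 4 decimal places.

Likelihoods P(X=0 | ·): I: 0.0642889; II: 0.00548242; III: 0.18.
Posterior ∝ prior × likelihood. Numerator for II: 0.3·0.00548242 = 0.00164473.
Normalizing constant: 0.2·0.0642889 + 0.3·0.00548242 + 0.5·0.18 = 0.104503.
P(II | observation) = 0.00164473 / 0.104503 = 0.0157386.

0.0157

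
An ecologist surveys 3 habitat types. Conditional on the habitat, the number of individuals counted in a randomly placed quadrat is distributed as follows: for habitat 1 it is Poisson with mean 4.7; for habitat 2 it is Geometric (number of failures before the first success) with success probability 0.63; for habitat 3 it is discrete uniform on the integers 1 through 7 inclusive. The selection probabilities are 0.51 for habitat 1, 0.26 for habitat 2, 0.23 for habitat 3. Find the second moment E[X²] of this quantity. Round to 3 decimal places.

18.595

For each component E[X²] = Var + (mean)², giving 1: 26.79; 2: 1.27715; 3: 20.
Overall E[X²] = 0.51·26.79 + 0.26·1.27715 + 0.23·20 = 18.595.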